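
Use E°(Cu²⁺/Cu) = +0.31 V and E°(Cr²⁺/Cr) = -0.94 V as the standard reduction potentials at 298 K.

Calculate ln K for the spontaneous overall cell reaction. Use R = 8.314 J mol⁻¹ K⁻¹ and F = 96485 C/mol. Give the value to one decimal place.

Cathode: Cu²⁺/Cu; anode: Cr²⁺/Cr. E°cell = (+0.31) − (-0.94) = +1.25 V, with n = 2.
ΔG° = −nFE° = −RT ln K, so ln K = nFE°/(RT) = (2)(96485)(+1.25) / ((8.314)(298)) = 97.358.

97.4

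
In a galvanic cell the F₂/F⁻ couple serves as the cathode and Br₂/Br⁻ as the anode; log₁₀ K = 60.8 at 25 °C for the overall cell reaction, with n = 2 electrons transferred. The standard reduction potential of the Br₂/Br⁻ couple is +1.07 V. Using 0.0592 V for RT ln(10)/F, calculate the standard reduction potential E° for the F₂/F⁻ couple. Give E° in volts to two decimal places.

E°cell = (0.0592/n)·log K = (0.0592/2)(60.8) = +1.800 V.
Since F₂/F⁻ is the cathode and Br₂/Br⁻ the anode, E°cell = E°(F₂/F⁻) − E°(Br₂/Br⁻).
So E°(F₂/F⁻) = E°cell + E°(Br₂/Br⁻) = +1.800 + (+1.07) = +2.87 V.

+2.87 V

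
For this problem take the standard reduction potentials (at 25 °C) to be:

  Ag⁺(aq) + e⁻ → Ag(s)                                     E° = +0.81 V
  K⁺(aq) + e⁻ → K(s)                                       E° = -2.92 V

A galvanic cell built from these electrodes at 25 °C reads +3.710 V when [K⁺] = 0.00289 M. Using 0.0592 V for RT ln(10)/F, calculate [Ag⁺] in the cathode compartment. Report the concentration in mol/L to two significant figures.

Ag⁺/Ag is the cathode, K⁺/K the anode: E°cell = +3.73 V, n = 1.
Overall reaction: Ag⁺(aq) + K(s) → Ag(s) + K⁺(aq); Q = [K⁺]^1/[Ag⁺]^1.
From E = E° − (0.0592/n) log Q: log Q = (E° − E)·n/0.0592 = (+3.73 − (+3.710))·1/0.0592 = 0.3378.
So 1·log[Ag⁺] = 1·log(0.00289) − log Q = -2.5391 − (0.3378) = -2.8769; [Ag⁺] = 10^(-2.8769) ≈ 0.0013 M.

0.0013 M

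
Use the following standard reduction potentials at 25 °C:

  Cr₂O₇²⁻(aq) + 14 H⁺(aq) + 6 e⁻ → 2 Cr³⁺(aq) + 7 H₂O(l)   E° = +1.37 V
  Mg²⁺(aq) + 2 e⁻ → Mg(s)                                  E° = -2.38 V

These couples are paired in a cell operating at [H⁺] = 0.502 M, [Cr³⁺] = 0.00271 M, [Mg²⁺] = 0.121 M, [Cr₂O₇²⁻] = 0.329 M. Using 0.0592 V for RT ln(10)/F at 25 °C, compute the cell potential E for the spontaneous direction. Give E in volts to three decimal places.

+3.782 V

Cr₂O₇²⁻/Cr³⁺ is the cathode (higher E°), Mg²⁺/Mg the anode: E°cell = +1.37 − (-2.38) = +3.75 V, n = 6.
Overall: Cr₂O₇²⁻(aq) + 14 H⁺(aq) + 3 Mg(s) → 2 Cr³⁺(aq) + 7 H₂O(l) + 3 Mg²⁺(aq)
Q = [Cr³⁺]^2·[Mg²⁺]^3 / ([Cr₂O₇²⁻]·[H⁺]^14); log Q = -3.213.
E = E° − (0.0592/n) log Q = +3.75 − (0.0592/6)(-3.213) = +3.782 V.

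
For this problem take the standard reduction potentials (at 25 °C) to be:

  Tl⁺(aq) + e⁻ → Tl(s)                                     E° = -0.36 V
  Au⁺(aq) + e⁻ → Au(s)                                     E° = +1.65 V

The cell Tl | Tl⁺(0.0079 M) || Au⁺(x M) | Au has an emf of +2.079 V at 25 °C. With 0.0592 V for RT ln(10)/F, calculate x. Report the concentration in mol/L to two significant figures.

0.12 M

Au⁺/Au is the cathode, Tl⁺/Tl the anode: E°cell = +2.01 V, n = 1.
Overall reaction: Au⁺(aq) + Tl(s) → Au(s) + Tl⁺(aq); Q = [Tl⁺]^1/[Au⁺]^1.
From E = E° − (0.0592/n) log Q: log Q = (E° − E)·n/0.0592 = (+2.01 − (+2.079))·1/0.0592 = -1.1655.
So 1·log[Au⁺] = 1·log(0.0079) − log Q = -2.1024 − (-1.1655) = -0.9369; [Au⁺] = 10^(-0.9369) ≈ 0.12 M.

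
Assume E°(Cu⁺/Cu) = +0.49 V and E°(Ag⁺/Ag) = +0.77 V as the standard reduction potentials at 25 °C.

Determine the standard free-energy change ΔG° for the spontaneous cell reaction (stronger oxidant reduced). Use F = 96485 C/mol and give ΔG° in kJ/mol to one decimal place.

-27.0 kJ/mol

Ag⁺/Ag (E° = +0.77 V) is the cathode; Cu⁺/Cu (E° = +0.49 V) is the anode, so E°cell = +0.28 V.
Balancing electrons gives n = 1 (lcm of 1 and 1).
ΔG° = −nFE° = −(1)(96485)(+0.28) = -27,016 J = -27.0 kJ/mol.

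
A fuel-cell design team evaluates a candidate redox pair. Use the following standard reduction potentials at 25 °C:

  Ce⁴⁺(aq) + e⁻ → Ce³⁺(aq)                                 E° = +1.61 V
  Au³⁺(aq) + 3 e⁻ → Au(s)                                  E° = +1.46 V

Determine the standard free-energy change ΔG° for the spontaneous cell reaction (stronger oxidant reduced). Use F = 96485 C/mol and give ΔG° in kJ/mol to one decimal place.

Ce⁴⁺/Ce³⁺ (E° = +1.61 V) is the cathode; Au³⁺/Au (E° = +1.46 V) is the anode, so E°cell = +0.15 V.
Balancing electrons gives n = 3 (lcm of 1 and 3).
ΔG° = −nFE° = −(3)(96485)(+0.15) = -43,418 J = -43.4 kJ/mol.

-43.4 kJ/mol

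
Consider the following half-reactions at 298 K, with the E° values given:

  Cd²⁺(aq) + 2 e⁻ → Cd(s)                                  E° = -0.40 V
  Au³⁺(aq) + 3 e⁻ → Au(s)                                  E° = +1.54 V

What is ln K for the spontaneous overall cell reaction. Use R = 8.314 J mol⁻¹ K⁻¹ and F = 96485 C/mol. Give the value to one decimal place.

Cathode: Au³⁺/Au; anode: Cd²⁺/Cd. E°cell = (+1.54) − (-0.40) = +1.94 V, with n = 6.
ΔG° = −nFE° = −RT ln K, so ln K = nFE°/(RT) = (6)(96485)(+1.94) / ((8.314)(298)) = 453.301.

453.3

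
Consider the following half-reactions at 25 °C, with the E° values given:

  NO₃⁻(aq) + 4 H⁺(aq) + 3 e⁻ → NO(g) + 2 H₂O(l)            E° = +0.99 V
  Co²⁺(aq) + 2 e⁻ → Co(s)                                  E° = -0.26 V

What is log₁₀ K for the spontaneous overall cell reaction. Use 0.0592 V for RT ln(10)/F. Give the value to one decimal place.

126.7

Cathode: NO₃⁻/NO; anode: Co²⁺/Co. E°cell = +1.25 V, n = 6.
log K = nE°cell / 0.0592 = (6)(+1.25) / 0.0592 = 126.7.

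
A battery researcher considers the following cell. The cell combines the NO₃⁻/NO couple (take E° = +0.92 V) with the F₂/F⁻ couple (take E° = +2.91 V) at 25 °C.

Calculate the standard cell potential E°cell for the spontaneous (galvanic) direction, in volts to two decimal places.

+1.99 V

The F₂/F⁻ couple has the higher reduction potential, so it is the cathode; NO₃⁻/NO is oxidised at the anode.
E°cell = E°(cathode) − E°(anode) = (+2.91) − (+0.92) = +1.99 V.
Since E°cell > 0, the reaction is spontaneous under standard conditions.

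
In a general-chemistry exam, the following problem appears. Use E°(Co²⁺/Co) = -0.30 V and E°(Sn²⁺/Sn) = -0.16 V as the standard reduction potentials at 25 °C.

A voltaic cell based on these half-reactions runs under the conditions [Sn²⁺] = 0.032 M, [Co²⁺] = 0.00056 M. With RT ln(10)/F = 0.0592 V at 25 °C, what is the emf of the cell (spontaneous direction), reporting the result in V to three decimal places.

+0.192 V

Sn²⁺/Sn is the cathode (higher E°), Co²⁺/Co the anode: E°cell = -0.16 − (-0.30) = +0.14 V, n = 2.
Overall: Sn²⁺(aq) + Co(s) → Sn(s) + Co²⁺(aq)
Q = [Co²⁺] / ([Sn²⁺]); log Q = -1.757.
E = E° − (0.0592/n) log Q = +0.14 − (0.0592/2)(-1.757) = +0.192 V.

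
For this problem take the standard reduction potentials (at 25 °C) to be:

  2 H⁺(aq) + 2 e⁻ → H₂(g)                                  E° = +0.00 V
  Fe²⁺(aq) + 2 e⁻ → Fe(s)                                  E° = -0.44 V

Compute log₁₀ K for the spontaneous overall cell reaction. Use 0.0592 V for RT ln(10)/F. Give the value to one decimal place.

14.9

Cathode: H⁺/H₂; anode: Fe²⁺/Fe. E°cell = +0.44 V, n = 2.
log K = nE°cell / 0.0592 = (2)(+0.44) / 0.0592 = 14.9.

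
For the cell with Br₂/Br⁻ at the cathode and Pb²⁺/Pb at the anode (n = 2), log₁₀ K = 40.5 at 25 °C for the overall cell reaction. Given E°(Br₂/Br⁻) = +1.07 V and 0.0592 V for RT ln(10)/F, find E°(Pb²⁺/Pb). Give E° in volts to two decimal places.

-0.13 V

E°cell = (0.0592/n)·log K = (0.0592/2)(40.5) = +1.199 V.
Since Br₂/Br⁻ is the cathode and Pb²⁺/Pb the anode, E°cell = E°(Br₂/Br⁻) − E°(Pb²⁺/Pb).
So E°(Pb²⁺/Pb) = E°(Br₂/Br⁻) − E°cell = (+1.07) − (+1.199) = -0.13 V.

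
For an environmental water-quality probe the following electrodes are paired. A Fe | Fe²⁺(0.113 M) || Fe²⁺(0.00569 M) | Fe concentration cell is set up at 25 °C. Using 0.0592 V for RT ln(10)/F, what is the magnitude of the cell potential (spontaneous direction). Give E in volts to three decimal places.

For a concentration cell E°cell = 0. The 0.113 M side is the cathode (reduction is favoured where [Fe²⁺] is higher).
With n = 2, E = −(0.0592/2) log([Fe²⁺]ₐₙ/[Fe²⁺]꜀ₐₜ) = −(0.0592/2) log(0.00569/0.113) = −(0.0592/2)(-1.298) = +0.038 V.

+0.038 V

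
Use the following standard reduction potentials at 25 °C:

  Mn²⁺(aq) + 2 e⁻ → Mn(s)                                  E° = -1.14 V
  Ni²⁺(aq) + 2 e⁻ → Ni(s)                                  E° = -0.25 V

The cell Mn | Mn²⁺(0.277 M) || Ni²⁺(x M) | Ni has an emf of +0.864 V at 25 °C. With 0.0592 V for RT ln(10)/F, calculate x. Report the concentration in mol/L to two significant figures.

0.037 M

Ni²⁺/Ni is the cathode, Mn²⁺/Mn the anode: E°cell = +0.89 V, n = 2.
Overall reaction: Ni²⁺(aq) + Mn(s) → Ni(s) + Mn²⁺(aq); Q = [Mn²⁺]^1/[Ni²⁺]^1.
From E = E° − (0.0592/n) log Q: log Q = (E° − E)·n/0.0592 = (+0.89 − (+0.864))·2/0.0592 = 0.8784.
So 1·log[Ni²⁺] = 1·log(0.277) − log Q = -0.5575 − (0.8784) = -1.4359; [Ni²⁺] = 10^(-1.4359) ≈ 0.037 M.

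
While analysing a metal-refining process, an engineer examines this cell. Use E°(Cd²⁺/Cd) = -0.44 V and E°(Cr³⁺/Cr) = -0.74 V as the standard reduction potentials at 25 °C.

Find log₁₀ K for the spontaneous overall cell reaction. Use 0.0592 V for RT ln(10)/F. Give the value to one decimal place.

Cathode: Cd²⁺/Cd; anode: Cr³⁺/Cr. E°cell = +0.30 V, n = 6.
log K = nE°cell / 0.0592 = (6)(+0.30) / 0.0592 = 30.4.

30.4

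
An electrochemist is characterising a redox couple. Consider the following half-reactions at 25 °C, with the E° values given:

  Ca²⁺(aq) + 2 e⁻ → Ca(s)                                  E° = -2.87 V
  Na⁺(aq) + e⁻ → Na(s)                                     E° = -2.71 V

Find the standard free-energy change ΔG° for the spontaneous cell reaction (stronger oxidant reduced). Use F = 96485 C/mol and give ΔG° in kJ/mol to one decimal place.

-30.9 kJ/mol

Na⁺/Na (E° = -2.71 V) is the cathode; Ca²⁺/Ca (E° = -2.87 V) is the anode, so E°cell = +0.16 V.
Balancing electrons gives n = 2 (lcm of 1 and 2).
ΔG° = −nFE° = −(2)(96485)(+0.16) = -30,875 J = -30.9 kJ/mol.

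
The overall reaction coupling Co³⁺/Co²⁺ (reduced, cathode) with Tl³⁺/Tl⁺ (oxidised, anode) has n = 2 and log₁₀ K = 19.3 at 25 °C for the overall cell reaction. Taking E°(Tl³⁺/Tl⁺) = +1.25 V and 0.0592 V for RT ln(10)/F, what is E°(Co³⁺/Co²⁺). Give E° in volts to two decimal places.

E°cell = (0.0592/n)·log K = (0.0592/2)(19.3) = +0.571 V.
Since Co³⁺/Co²⁺ is the cathode and Tl³⁺/Tl⁺ the anode, E°cell = E°(Co³⁺/Co²⁺) − E°(Tl³⁺/Tl⁺).
So E°(Co³⁺/Co²⁺) = E°cell + E°(Tl³⁺/Tl⁺) = +0.571 + (+1.25) = +1.82 V.

+1.82 V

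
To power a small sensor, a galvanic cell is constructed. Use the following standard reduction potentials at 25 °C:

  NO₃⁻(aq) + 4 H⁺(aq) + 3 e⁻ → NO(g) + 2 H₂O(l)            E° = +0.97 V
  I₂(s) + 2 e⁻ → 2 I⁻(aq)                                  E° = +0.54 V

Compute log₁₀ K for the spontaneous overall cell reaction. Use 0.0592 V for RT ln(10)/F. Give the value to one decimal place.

Cathode: NO₃⁻/NO; anode: I₂/I⁻. E°cell = +0.43 V, n = 6.
log K = nE°cell / 0.0592 = (6)(+0.43) / 0.0592 = 43.6.

43.6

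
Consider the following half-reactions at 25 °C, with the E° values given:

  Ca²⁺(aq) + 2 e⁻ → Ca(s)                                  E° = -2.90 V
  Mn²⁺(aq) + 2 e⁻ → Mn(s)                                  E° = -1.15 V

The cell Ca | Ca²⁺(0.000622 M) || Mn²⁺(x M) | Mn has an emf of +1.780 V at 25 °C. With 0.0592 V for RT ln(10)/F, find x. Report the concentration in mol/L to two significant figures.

Mn²⁺/Mn is the cathode, Ca²⁺/Ca the anode: E°cell = +1.75 V, n = 2.
Overall reaction: Mn²⁺(aq) + Ca(s) → Mn(s) + Ca²⁺(aq); Q = [Ca²⁺]^1/[Mn²⁺]^1.
From E = E° − (0.0592/n) log Q: log Q = (E° − E)·n/0.0592 = (+1.75 − (+1.780))·2/0.0592 = -1.0135.
So 1·log[Mn²⁺] = 1·log(0.000622) − log Q = -3.2062 − (-1.0135) = -2.1927; [Mn²⁺] = 10^(-2.1927) ≈ 0.0064 M.

0.0064 M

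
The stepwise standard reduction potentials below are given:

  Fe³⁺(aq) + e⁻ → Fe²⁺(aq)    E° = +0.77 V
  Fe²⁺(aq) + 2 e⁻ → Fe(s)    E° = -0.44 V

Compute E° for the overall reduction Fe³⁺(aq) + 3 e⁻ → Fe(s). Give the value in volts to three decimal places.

Standard free energies of sequential steps add: ΔG°₃ = ΔG°₁ + ΔG°₂, so n₃E°₃ = n₁E°₁ + n₂E°₂.
E°₃ = (1×+0.77 + 2×-0.44) / 3 = (-0.110) / 3 = -0.037 V.

-0.037 V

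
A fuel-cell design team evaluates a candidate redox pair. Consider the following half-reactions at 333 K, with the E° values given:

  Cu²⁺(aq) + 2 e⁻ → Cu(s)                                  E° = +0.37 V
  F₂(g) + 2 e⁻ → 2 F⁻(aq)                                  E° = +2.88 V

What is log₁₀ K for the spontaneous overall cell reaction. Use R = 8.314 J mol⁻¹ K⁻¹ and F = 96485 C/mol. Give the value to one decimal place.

76.0

Cathode: F₂/F⁻; anode: Cu²⁺/Cu. E°cell = (+2.88) − (+0.37) = +2.51 V, with n = 2.
ΔG° = −nFE° = −RT ln K, so ln K = nFE°/(RT) = (2)(96485)(+2.51) / ((8.314)(333)) = 174.948.
log₁₀ K = 174.948 / ln 10 = 76.0.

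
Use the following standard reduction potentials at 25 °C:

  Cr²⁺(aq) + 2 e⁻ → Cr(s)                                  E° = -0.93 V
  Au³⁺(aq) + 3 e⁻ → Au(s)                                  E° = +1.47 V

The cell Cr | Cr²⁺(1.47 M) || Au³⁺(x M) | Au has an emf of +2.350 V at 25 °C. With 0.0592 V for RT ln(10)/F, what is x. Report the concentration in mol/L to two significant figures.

0.0052 M

Au³⁺/Au is the cathode, Cr²⁺/Cr the anode: E°cell = +2.40 V, n = 6.
Overall reaction: 2 Au³⁺(aq) + 3 Cr(s) → 2 Au(s) + 3 Cr²⁺(aq); Q = [Cr²⁺]^3/[Au³⁺]^2.
From E = E° − (0.0592/n) log Q: log Q = (E° − E)·n/0.0592 = (+2.40 − (+2.350))·6/0.0592 = 5.0676.
So 2·log[Au³⁺] = 3·log(1.47) − log Q = 0.5020 − (5.0676) = -4.5656; log[Au³⁺] = -4.5656 / 2 = -2.2828; [Au³⁺] = 10^(-2.2828) ≈ 0.0052 M.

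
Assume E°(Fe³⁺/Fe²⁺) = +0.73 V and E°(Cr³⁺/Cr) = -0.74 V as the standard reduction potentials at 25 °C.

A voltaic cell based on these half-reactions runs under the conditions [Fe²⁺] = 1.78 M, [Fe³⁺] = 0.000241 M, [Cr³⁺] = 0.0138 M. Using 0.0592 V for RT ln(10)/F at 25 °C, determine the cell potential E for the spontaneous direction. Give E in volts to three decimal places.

+1.278 V

Fe³⁺/Fe²⁺ is the cathode (higher E°), Cr³⁺/Cr the anode: E°cell = +0.73 − (-0.74) = +1.47 V, n = 3.
Overall: 3 Fe³⁺(aq) + Cr(s) → 3 Fe²⁺(aq) + Cr³⁺(aq)
Q = [Fe²⁺]^3·[Cr³⁺] / ([Fe³⁺]^3); log Q = 9.745.
E = E° − (0.0592/n) log Q = +1.47 − (0.0592/3)(9.745) = +1.278 V.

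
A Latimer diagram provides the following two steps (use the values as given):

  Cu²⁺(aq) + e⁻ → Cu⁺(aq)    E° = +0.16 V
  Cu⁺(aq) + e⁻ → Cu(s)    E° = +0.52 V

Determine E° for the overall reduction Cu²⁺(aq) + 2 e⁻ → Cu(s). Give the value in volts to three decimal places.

+0.340 V

Since ΔG° = −nFE° is additive over sequential reductions, n₃E°₃ = n₁E°₁ + n₂E°₂.
E°₃ = (1×+0.16 + 1×+0.52) / 2 = (+0.680) / 2 = +0.340 V.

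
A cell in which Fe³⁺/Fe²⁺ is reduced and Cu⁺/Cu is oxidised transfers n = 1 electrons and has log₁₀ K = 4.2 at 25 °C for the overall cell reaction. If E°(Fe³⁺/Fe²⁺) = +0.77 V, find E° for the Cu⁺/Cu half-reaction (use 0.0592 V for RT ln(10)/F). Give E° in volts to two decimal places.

+0.52 V

E°cell = (0.0592/n)·log K = (0.0592/1)(4.2) = +0.249 V.
Since Fe³⁺/Fe²⁺ is the cathode and Cu⁺/Cu the anode, E°cell = E°(Fe³⁺/Fe²⁺) − E°(Cu⁺/Cu).
So E°(Cu⁺/Cu) = E°(Fe³⁺/Fe²⁺) − E°cell = (+0.77) − (+0.249) = +0.52 V.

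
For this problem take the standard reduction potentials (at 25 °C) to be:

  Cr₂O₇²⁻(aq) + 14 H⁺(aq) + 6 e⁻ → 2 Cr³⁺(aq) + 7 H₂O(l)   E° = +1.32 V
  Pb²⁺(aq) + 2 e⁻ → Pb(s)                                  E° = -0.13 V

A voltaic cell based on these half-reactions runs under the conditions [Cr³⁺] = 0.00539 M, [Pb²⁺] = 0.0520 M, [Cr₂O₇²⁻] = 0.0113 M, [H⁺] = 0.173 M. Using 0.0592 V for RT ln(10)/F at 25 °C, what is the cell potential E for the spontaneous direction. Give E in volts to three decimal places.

+1.408 V

Cr₂O₇²⁻/Cr³⁺ is the cathode (higher E°), Pb²⁺/Pb the anode: E°cell = +1.32 − (-0.13) = +1.45 V, n = 6.
Overall: Cr₂O₇²⁻(aq) + 14 H⁺(aq) + 3 Pb(s) → 2 Cr³⁺(aq) + 7 H₂O(l) + 3 Pb²⁺(aq)
Q = [Cr³⁺]^2·[Pb²⁺]^3 / ([Cr₂O₇²⁻]·[H⁺]^14); log Q = 4.225.
E = E° − (0.0592/n) log Q = +1.45 − (0.0592/6)(4.225) = +1.408 V.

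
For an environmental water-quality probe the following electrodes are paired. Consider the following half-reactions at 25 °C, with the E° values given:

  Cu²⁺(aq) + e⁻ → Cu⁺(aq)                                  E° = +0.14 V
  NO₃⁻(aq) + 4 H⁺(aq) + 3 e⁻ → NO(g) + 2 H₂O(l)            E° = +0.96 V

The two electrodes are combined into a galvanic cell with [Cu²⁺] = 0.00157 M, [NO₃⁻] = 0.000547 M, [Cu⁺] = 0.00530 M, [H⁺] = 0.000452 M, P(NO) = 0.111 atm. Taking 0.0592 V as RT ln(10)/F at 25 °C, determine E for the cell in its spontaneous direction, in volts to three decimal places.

NO₃⁻/NO is the cathode (higher E°), Cu²⁺/Cu⁺ the anode: E°cell = +0.96 − (+0.14) = +0.82 V, n = 3.
Overall: NO₃⁻(aq) + 4 H⁺(aq) + 3 Cu⁺(aq) → NO(g) + 2 H₂O(l) + 3 Cu²⁺(aq)
Q = P(NO)·[Cu²⁺]^3 / ([NO₃⁻]·[H⁺]^4·[Cu⁺]^3); log Q = 14.102.
E = E° − (0.0592/n) log Q = +0.82 − (0.0592/3)(14.102) = +0.542 V.

+0.542 V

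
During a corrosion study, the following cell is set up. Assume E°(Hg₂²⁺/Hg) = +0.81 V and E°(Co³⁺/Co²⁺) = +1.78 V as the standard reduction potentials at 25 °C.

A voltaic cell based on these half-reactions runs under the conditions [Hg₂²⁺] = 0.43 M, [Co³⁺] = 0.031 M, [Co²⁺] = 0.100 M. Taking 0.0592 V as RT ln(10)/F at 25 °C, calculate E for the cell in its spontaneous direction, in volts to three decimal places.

+0.951 V

Co³⁺/Co²⁺ is the cathode (higher E°), Hg₂²⁺/Hg the anode: E°cell = +1.78 − (+0.81) = +0.97 V, n = 2.
Overall: 2 Co³⁺(aq) + 2 Hg(l) → 2 Co²⁺(aq) + Hg₂²⁺(aq)
Q = [Co²⁺]^2·[Hg₂²⁺] / ([Co³⁺]^2); log Q = 0.651.
E = E° − (0.0592/n) log Q = +0.97 − (0.0592/2)(0.651) = +0.951 V.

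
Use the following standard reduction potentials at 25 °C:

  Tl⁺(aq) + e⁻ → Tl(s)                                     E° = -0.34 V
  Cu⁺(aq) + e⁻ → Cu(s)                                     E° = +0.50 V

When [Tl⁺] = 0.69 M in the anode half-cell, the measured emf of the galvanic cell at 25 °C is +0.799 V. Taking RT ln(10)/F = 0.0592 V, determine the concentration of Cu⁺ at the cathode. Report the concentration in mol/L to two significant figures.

0.14 M

Cu⁺/Cu is the cathode, Tl⁺/Tl the anode: E°cell = +0.84 V, n = 1.
Overall reaction: Cu⁺(aq) + Tl(s) → Cu(s) + Tl⁺(aq); Q = [Tl⁺]^1/[Cu⁺]^1.
From E = E° − (0.0592/n) log Q: log Q = (E° − E)·n/0.0592 = (+0.84 − (+0.799))·1/0.0592 = 0.6926.
So 1·log[Cu⁺] = 1·log(0.69) − log Q = -0.1612 − (0.6926) = -0.8538; [Cu⁺] = 10^(-0.8538) ≈ 0.14 M.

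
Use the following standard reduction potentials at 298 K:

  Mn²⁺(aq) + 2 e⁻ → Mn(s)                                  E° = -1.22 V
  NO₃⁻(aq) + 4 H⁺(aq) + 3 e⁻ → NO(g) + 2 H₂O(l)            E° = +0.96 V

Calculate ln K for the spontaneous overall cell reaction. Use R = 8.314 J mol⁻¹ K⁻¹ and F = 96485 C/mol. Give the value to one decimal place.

Cathode: NO₃⁻/NO; anode: Mn²⁺/Mn. E°cell = (+0.96) − (-1.22) = +2.18 V, with n = 6.
ΔG° = −nFE° = −RT ln K, so ln K = nFE°/(RT) = (6)(96485)(+2.18) / ((8.314)(298)) = 509.379.

509.4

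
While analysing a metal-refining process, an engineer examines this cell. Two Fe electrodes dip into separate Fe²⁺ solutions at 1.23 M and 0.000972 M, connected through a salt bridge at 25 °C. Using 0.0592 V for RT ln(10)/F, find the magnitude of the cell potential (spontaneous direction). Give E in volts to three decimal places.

+0.092 V

For a concentration cell E°cell = 0. The 1.23 M side is the cathode (reduction is favoured where [Fe²⁺] is higher).
With n = 2, E = −(0.0592/2) log([Fe²⁺]ₐₙ/[Fe²⁺]꜀ₐₜ) = −(0.0592/2) log(0.000972/1.23) = −(0.0592/2)(-3.102) = +0.092 V.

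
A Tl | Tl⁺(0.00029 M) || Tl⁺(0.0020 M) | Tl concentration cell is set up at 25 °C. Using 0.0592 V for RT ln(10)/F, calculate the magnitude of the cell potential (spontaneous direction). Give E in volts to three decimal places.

For a concentration cell E°cell = 0. The 0.0020 M side is the cathode (reduction is favoured where [Tl⁺] is higher).
With n = 1, E = −(0.0592/1) log([Tl⁺]ₐₙ/[Tl⁺]꜀ₐₜ) = −(0.0592/1) log(0.00029/0.002) = −(0.0592/1)(-0.839) = +0.050 V.

+0.050 V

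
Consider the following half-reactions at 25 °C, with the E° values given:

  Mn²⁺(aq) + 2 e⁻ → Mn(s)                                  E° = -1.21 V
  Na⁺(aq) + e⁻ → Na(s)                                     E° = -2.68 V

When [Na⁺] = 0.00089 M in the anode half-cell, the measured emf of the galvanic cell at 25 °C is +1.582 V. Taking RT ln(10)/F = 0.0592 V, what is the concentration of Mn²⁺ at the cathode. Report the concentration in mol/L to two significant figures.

Mn²⁺/Mn is the cathode, Na⁺/Na the anode: E°cell = +1.47 V, n = 2.
Overall reaction: Mn²⁺(aq) + 2 Na(s) → Mn(s) + 2 Na⁺(aq); Q = [Na⁺]^2/[Mn²⁺]^1.
From E = E° − (0.0592/n) log Q: log Q = (E° − E)·n/0.0592 = (+1.47 − (+1.582))·2/0.0592 = -3.7838.
So 1·log[Mn²⁺] = 2·log(0.00089) − log Q = -6.1012 − (-3.7838) = -2.3174; [Mn²⁺] = 10^(-2.3174) ≈ 0.0048 M.

0.0048 M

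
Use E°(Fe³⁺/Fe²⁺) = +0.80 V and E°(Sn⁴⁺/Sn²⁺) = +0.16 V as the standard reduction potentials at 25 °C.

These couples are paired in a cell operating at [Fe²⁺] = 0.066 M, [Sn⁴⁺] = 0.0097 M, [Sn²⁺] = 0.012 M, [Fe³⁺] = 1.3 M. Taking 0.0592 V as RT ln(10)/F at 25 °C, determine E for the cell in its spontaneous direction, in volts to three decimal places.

+0.719 V

Fe³⁺/Fe²⁺ is the cathode (higher E°), Sn⁴⁺/Sn²⁺ the anode: E°cell = +0.80 − (+0.16) = +0.64 V, n = 2.
Overall: 2 Fe³⁺(aq) + Sn²⁺(aq) → 2 Fe²⁺(aq) + Sn⁴⁺(aq)
Q = [Fe²⁺]^2·[Sn⁴⁺] / ([Fe³⁺]^2·[Sn²⁺]); log Q = -2.681.
E = E° − (0.0592/n) log Q = +0.64 − (0.0592/2)(-2.681) = +0.719 V.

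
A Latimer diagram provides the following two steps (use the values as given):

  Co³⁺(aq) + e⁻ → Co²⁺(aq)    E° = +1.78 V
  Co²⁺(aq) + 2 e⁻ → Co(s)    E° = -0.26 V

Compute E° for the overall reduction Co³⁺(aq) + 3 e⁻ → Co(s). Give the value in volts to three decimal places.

Standard free energies of sequential steps add: ΔG°₃ = ΔG°₁ + ΔG°₂, so n₃E°₃ = n₁E°₁ + n₂E°₂.
E°₃ = (1×+1.78 + 2×-0.26) / 3 = (+1.260) / 3 = +0.420 V.
E° values themselves are not directly additive — weighting by electron count is essential.

+0.420 V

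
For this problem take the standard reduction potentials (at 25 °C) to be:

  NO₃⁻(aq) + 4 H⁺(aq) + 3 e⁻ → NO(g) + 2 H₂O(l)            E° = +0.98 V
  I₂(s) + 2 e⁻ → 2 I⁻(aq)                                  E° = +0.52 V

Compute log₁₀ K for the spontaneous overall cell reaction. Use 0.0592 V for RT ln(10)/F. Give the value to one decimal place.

Cathode: NO₃⁻/NO; anode: I₂/I⁻. E°cell = +0.46 V, n = 6.
log K = nE°cell / 0.0592 = (6)(+0.46) / 0.0592 = 46.6.

46.6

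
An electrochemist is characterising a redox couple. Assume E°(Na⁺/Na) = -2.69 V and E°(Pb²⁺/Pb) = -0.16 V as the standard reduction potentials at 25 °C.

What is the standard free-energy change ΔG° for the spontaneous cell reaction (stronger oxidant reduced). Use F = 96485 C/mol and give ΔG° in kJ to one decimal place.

Pb²⁺/Pb (E° = -0.16 V) is the cathode; Na⁺/Na (E° = -2.69 V) is the anode, so E°cell = +2.53 V.
Balancing electrons gives n = 2 (lcm of 2 and 1).
ΔG° = −nFE° = −(2)(96485)(+2.53) = -488,214 J = -488.2 kJ.

-488.2 kJ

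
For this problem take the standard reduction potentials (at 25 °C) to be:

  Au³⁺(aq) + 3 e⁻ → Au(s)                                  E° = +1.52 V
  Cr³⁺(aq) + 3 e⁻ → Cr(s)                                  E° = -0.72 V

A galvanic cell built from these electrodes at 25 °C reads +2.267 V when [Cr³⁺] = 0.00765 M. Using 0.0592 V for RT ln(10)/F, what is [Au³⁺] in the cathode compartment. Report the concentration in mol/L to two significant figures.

Au³⁺/Au is the cathode, Cr³⁺/Cr the anode: E°cell = +2.24 V, n = 3.
Overall reaction: Au³⁺(aq) + Cr(s) → Au(s) + Cr³⁺(aq); Q = [Cr³⁺]^1/[Au³⁺]^1.
From E = E° − (0.0592/n) log Q: log Q = (E° − E)·n/0.0592 = (+2.24 − (+2.267))·3/0.0592 = -1.3682.
So 1·log[Au³⁺] = 1·log(0.00765) − log Q = -2.1163 − (-1.3682) = -0.7481; [Au³⁺] = 10^(-0.7481) ≈ 0.18 M.

0.18 M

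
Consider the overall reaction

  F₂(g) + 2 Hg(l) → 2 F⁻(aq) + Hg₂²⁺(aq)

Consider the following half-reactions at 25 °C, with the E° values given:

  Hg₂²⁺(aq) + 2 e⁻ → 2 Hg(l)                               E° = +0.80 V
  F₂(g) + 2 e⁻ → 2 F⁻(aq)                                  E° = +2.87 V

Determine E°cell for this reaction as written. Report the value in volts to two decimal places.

The F₂/F⁻ couple has the higher reduction potential, so it is the cathode; Hg₂²⁺/Hg is oxidised at the anode.
E°cell = E°(cathode) − E°(anode) = (+2.87) − (+0.80) = +2.07 V.
Since E°cell > 0, the reaction is spontaneous under standard conditions.

+2.07 V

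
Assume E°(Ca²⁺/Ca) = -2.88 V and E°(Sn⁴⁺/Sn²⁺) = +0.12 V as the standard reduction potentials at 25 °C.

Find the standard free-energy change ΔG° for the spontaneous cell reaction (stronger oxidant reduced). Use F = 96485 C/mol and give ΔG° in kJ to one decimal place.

Sn⁴⁺/Sn²⁺ (E° = +0.12 V) is the cathode; Ca²⁺/Ca (E° = -2.88 V) is the anode, so E°cell = +3.00 V.
Balancing electrons gives n = 2 (lcm of 2 and 2).
ΔG° = −nFE° = −(2)(96485)(+3.00) = -578,910 J = -578.9 kJ.

-578.9 kJ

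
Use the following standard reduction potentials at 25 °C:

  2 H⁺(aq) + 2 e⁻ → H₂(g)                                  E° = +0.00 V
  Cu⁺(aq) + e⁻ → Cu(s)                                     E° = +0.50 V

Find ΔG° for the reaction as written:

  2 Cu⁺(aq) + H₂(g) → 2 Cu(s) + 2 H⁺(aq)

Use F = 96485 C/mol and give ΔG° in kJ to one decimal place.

-96.5 kJ

As written, Cu⁺/Cu is reduced (cathode) and H⁺/H₂ is oxidised (anode), so E°cell = (+0.50) − (+0.00) = +0.50 V.
Balancing electrons gives n = 2.
ΔG° = −nFE° = −(2)(96485)(+0.50) = -96,485 J = -96.5 kJ.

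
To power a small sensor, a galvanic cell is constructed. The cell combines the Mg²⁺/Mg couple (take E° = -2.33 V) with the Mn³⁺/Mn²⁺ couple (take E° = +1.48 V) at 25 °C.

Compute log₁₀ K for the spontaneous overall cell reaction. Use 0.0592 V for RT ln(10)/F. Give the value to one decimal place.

128.7

Cathode: Mn³⁺/Mn²⁺; anode: Mg²⁺/Mg. E°cell = +3.81 V, n = 2.
log K = nE°cell / 0.0592 = (2)(+3.81) / 0.0592 = 128.7.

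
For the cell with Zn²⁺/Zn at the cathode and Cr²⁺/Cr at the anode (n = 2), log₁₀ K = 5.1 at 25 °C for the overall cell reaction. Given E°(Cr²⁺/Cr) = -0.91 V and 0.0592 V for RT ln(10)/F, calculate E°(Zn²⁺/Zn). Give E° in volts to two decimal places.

E°cell = (0.0592/n)·log K = (0.0592/2)(5.1) = +0.151 V.
Since Zn²⁺/Zn is the cathode and Cr²⁺/Cr the anode, E°cell = E°(Zn²⁺/Zn) − E°(Cr²⁺/Cr).
So E°(Zn²⁺/Zn) = E°cell + E°(Cr²⁺/Cr) = +0.151 + (-0.91) = -0.76 V.

-0.76 V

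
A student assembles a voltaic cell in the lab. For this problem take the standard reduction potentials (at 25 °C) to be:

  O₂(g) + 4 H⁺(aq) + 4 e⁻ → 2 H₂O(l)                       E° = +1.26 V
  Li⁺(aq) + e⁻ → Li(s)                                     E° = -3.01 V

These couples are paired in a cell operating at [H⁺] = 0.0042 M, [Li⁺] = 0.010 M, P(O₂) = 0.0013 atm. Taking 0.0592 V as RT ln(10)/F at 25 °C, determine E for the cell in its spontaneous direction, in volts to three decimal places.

+4.205 V

O₂/H₂O is the cathode (higher E°), Li⁺/Li the anode: E°cell = +1.26 − (-3.01) = +4.27 V, n = 4.
Overall: O₂(g) + 4 H⁺(aq) + 4 Li(s) → 2 H₂O(l) + 4 Li⁺(aq)
Q = [Li⁺]^4 / (P(O₂)·[H⁺]^4); log Q = 4.393.
E = E° − (0.0592/n) log Q = +4.27 − (0.0592/4)(4.393) = +4.205 V.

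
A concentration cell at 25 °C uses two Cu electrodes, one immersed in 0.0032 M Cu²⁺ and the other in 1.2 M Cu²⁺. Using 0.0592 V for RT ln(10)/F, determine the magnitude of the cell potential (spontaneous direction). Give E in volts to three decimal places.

For a concentration cell E°cell = 0. The 1.2 M side is the cathode (reduction is favoured where [Cu²⁺] is higher).
With n = 2, E = −(0.0592/2) log([Cu²⁺]ₐₙ/[Cu²⁺]꜀ₐₜ) = −(0.0592/2) log(0.0032/1.2) = −(0.0592/2)(-2.574) = +0.076 V.

+0.076 V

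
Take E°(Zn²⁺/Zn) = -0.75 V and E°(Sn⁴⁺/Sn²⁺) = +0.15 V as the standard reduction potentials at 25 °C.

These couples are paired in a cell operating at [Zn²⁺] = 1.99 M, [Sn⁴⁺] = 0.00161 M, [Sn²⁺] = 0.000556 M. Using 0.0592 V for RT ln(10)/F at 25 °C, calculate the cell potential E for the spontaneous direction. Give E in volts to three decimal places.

+0.905 V

Sn⁴⁺/Sn²⁺ is the cathode (higher E°), Zn²⁺/Zn the anode: E°cell = +0.15 − (-0.75) = +0.90 V, n = 2.
Overall: Sn⁴⁺(aq) + Zn(s) → Sn²⁺(aq) + Zn²⁺(aq)
Q = [Sn²⁺]·[Zn²⁺] / ([Sn⁴⁺]); log Q = -0.163.
E = E° − (0.0592/n) log Q = +0.90 − (0.0592/2)(-0.163) = +0.905 V.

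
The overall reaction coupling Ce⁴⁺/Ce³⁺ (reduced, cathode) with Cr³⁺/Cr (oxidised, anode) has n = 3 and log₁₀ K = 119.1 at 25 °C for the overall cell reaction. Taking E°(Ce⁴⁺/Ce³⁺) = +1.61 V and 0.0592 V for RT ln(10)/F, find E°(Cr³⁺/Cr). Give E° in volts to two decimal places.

-0.74 V

E°cell = (0.0592/n)·log K = (0.0592/3)(119.1) = +2.350 V.
Since Ce⁴⁺/Ce³⁺ is the cathode and Cr³⁺/Cr the anode, E°cell = E°(Ce⁴⁺/Ce³⁺) − E°(Cr³⁺/Cr).
So E°(Cr³⁺/Cr) = E°(Ce⁴⁺/Ce³⁺) − E°cell = (+1.61) − (+2.350) = -0.74 V.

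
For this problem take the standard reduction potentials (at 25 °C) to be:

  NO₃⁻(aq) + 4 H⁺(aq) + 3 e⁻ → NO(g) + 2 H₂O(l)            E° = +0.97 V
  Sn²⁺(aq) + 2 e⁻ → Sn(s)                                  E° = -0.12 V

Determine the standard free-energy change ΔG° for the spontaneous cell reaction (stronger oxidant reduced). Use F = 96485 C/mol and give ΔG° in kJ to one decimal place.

-631.0 kJ

NO₃⁻/NO (E° = +0.97 V) is the cathode; Sn²⁺/Sn (E° = -0.12 V) is the anode, so E°cell = +1.09 V.
Balancing electrons gives n = 6 (lcm of 3 and 2).
ΔG° = −nFE° = −(6)(96485)(+1.09) = -631,012 J = -631.0 kJ.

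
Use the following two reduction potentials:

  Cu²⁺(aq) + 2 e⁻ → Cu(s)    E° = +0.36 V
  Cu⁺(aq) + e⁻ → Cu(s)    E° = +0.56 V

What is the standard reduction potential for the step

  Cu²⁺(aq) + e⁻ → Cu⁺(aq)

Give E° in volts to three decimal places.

Sequential free energies add, so n₃E°₃ = n₁E°₁ + n₂E°₂.
With n₃ = 2, and the known step contributing 1×(+0.56) V, the unknown satisfies 1·E° = 2×(+0.36) − 1×(+0.56) = +0.160.
E° = +0.160 / 1 = +0.160 V.

+0.160 V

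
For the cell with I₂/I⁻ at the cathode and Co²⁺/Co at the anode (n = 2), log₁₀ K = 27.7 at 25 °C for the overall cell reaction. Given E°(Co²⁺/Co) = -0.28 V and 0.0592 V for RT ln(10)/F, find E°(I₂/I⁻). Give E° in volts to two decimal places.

+0.54 V

E°cell = (0.0592/n)·log K = (0.0592/2)(27.7) = +0.820 V.
Since I₂/I⁻ is the cathode and Co²⁺/Co the anode, E°cell = E°(I₂/I⁻) − E°(Co²⁺/Co).
So E°(I₂/I⁻) = E°cell + E°(Co²⁺/Co) = +0.820 + (-0.28) = +0.54 V.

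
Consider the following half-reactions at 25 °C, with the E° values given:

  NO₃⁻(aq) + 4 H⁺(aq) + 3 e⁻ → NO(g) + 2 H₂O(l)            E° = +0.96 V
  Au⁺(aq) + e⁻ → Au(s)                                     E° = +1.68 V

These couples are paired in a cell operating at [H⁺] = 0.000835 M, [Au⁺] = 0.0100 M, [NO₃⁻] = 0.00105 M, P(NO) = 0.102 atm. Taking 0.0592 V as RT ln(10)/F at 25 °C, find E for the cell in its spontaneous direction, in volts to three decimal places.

+0.884 V

Au⁺/Au is the cathode (higher E°), NO₃⁻/NO the anode: E°cell = +1.68 − (+0.96) = +0.72 V, n = 3.
Overall: 3 Au⁺(aq) + NO(g) + 2 H₂O(l) → 3 Au(s) + NO₃⁻(aq) + 4 H⁺(aq)
Q = [NO₃⁻]·[H⁺]^4 / ([Au⁺]^3·P(NO)); log Q = -8.301.
E = E° − (0.0592/n) log Q = +0.72 − (0.0592/3)(-8.301) = +0.884 V.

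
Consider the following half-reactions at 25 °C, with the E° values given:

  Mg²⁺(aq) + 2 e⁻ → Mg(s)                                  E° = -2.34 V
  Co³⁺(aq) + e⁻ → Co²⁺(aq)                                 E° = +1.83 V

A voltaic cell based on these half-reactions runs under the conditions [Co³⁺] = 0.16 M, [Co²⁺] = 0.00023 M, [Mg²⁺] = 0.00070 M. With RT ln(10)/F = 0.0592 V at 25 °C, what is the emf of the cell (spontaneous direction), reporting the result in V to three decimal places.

Co³⁺/Co²⁺ is the cathode (higher E°), Mg²⁺/Mg the anode: E°cell = +1.83 − (-2.34) = +4.17 V, n = 2.
Overall: 2 Co³⁺(aq) + Mg(s) → 2 Co²⁺(aq) + Mg²⁺(aq)
Q = [Co²⁺]^2·[Mg²⁺] / ([Co³⁺]^2); log Q = -8.840.
E = E° − (0.0592/n) log Q = +4.17 − (0.0592/2)(-8.840) = +4.432 V.

+4.432 V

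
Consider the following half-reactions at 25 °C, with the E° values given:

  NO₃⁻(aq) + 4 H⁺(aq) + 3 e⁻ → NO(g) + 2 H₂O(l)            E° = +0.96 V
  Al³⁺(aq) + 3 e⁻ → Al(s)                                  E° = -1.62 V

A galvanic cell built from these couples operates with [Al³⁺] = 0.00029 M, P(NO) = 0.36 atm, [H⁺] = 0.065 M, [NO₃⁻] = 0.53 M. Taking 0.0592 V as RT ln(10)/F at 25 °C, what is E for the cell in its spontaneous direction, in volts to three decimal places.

NO₃⁻/NO is the cathode (higher E°), Al³⁺/Al the anode: E°cell = +0.96 − (-1.62) = +2.58 V, n = 3.
Overall: NO₃⁻(aq) + 4 H⁺(aq) + Al(s) → NO(g) + 2 H₂O(l) + Al³⁺(aq)
Q = P(NO)·[Al³⁺] / ([NO₃⁻]·[H⁺]^4); log Q = 1.043.
E = E° − (0.0592/n) log Q = +2.58 − (0.0592/3)(1.043) = +2.559 V.

+2.559 V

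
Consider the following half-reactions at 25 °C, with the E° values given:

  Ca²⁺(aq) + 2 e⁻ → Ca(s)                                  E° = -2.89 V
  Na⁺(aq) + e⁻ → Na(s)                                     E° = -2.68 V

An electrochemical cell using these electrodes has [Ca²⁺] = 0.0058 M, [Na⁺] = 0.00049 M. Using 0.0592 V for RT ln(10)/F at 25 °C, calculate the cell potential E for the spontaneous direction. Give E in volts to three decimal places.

+0.080 V

Na⁺/Na is the cathode (higher E°), Ca²⁺/Ca the anode: E°cell = -2.68 − (-2.89) = +0.21 V, n = 2.
Overall: 2 Na⁺(aq) + Ca(s) → 2 Na(s) + Ca²⁺(aq)
Q = [Ca²⁺] / ([Na⁺]^2); log Q = 4.383.
E = E° − (0.0592/n) log Q = +0.21 − (0.0592/2)(4.383) = +0.080 V.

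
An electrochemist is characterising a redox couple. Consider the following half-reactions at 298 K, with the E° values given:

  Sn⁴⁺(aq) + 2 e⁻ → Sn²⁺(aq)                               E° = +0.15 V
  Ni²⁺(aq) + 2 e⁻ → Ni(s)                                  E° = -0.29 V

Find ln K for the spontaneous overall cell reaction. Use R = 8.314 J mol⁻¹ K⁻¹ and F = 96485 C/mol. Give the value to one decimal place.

34.3

Cathode: Sn⁴⁺/Sn²⁺; anode: Ni²⁺/Ni. E°cell = (+0.15) − (-0.29) = +0.44 V, with n = 2.
ΔG° = −nFE° = −RT ln K, so ln K = nFE°/(RT) = (2)(96485)(+0.44) / ((8.314)(298)) = 34.270.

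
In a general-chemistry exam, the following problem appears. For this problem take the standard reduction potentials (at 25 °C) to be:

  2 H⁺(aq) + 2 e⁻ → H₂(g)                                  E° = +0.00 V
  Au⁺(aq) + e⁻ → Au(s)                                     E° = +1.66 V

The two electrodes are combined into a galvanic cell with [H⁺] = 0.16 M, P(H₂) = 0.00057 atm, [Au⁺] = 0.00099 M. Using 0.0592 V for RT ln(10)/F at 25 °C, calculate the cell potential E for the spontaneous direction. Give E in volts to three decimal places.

Au⁺/Au is the cathode (higher E°), H⁺/H₂ the anode: E°cell = +1.66 − (+0.00) = +1.66 V, n = 2.
Overall: 2 Au⁺(aq) + H₂(g) → 2 Au(s) + 2 H⁺(aq)
Q = [H⁺]^2 / ([Au⁺]^2·P(H₂)); log Q = 7.661.
E = E° − (0.0592/n) log Q = +1.66 − (0.0592/2)(7.661) = +1.433 V.

+1.433 V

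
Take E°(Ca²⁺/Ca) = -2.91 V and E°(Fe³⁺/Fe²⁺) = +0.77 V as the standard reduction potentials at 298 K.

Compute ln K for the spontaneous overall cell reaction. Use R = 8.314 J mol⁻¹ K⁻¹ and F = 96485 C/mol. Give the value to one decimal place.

286.6

Cathode: Fe³⁺/Fe²⁺; anode: Ca²⁺/Ca. E°cell = (+0.77) − (-2.91) = +3.68 V, with n = 2.
ΔG° = −nFE° = −RT ln K, so ln K = nFE°/(RT) = (2)(96485)(+3.68) / ((8.314)(298)) = 286.623.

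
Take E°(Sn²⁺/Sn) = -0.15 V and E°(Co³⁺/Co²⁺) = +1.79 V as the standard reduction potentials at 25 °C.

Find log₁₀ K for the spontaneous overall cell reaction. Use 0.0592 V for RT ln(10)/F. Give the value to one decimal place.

65.5

Cathode: Co³⁺/Co²⁺; anode: Sn²⁺/Sn. E°cell = +1.94 V, n = 2.
log K = nE°cell / 0.0592 = (2)(+1.94) / 0.0592 = 65.5.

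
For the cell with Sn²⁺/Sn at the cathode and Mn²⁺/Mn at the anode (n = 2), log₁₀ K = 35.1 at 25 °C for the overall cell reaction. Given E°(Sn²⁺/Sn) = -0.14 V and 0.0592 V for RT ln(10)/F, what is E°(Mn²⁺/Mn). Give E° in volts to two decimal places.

E°cell = (0.0592/n)·log K = (0.0592/2)(35.1) = +1.039 V.
Since Sn²⁺/Sn is the cathode and Mn²⁺/Mn the anode, E°cell = E°(Sn²⁺/Sn) − E°(Mn²⁺/Mn).
So E°(Mn²⁺/Mn) = E°(Sn²⁺/Sn) − E°cell = (-0.14) − (+1.039) = -1.18 V.

-1.18 V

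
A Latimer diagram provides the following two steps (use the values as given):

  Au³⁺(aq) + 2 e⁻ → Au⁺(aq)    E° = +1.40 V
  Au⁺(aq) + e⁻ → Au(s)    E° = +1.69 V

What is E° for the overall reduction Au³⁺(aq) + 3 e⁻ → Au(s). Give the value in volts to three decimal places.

Adding the free-energy changes (−nFE°) of the two steps gives −n₃FE°₃ = −n₁FE°₁ − n₂FE°₂.
E°₃ = (2×+1.40 + 1×+1.69) / 3 = (+4.490) / 3 = +1.497 V.

+1.497 V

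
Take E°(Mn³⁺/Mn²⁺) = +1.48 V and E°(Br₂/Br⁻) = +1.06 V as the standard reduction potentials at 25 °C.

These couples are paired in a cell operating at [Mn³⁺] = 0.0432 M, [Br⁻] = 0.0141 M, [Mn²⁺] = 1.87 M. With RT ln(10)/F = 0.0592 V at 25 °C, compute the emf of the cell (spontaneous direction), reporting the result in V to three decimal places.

Mn³⁺/Mn²⁺ is the cathode (higher E°), Br₂/Br⁻ the anode: E°cell = +1.48 − (+1.06) = +0.42 V, n = 2.
Overall: 2 Mn³⁺(aq) + 2 Br⁻(aq) → 2 Mn²⁺(aq) + Br₂(l)
Q = [Mn²⁺]^2 / ([Mn³⁺]^2·[Br⁻]^2); log Q = 6.974.
E = E° − (0.0592/n) log Q = +0.42 − (0.0592/2)(6.974) = +0.214 V.

+0.214 V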